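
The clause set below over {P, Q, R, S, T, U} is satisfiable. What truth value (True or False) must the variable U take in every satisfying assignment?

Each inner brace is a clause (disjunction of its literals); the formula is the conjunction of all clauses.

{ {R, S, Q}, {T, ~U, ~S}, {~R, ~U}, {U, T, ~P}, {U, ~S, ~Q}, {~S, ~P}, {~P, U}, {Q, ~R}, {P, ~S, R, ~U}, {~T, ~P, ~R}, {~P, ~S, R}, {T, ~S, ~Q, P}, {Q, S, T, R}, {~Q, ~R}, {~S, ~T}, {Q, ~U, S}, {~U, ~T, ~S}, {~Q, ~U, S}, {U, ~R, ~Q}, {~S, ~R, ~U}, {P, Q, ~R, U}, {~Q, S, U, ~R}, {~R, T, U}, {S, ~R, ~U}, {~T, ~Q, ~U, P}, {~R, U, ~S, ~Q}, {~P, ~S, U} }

Suppose U = 1.
From the singleton clause (~R), R = 0.
Try S = 1.
From the singleton clause (T), T = 1.
Now (~T) is unsatisfied and unit — conflict.
Backtrack on S: now try S = 0.
From the singleton clause (Q), Q = 1.
Now (~Q) is unsatisfied and unit — conflict.
Both values of S lead to a conflict.
So every satisfying assignment has U = False.

False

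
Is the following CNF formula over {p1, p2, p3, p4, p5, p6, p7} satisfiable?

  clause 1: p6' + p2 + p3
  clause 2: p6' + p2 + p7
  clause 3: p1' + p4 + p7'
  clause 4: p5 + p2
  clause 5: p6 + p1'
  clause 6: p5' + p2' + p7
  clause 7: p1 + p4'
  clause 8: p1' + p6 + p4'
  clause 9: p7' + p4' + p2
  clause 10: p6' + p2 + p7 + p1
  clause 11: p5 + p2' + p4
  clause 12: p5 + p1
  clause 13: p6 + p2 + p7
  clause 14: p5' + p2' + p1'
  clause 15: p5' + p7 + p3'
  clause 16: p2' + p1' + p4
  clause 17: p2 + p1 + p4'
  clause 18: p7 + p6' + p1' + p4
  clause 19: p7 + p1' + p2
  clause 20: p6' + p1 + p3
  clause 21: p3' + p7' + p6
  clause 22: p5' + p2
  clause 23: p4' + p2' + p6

Satisfiable

Case p5 = 0:
The clause (p2) is unit, so p2 = 1.
The clause (p4) is unit, so p4 = 1.
The clause (p1) is unit, so p1 = 1.
The clause (p6) is unit, so p6 = 1.
No clause remains; p3, p7 are free.
A satisfying assignment: p1 ↦ 1, p2 ↦ 1, p3 ↦ 0, p4 ↦ 1, p5 ↦ 0, p6 ↦ 1, p7 ↦ 1.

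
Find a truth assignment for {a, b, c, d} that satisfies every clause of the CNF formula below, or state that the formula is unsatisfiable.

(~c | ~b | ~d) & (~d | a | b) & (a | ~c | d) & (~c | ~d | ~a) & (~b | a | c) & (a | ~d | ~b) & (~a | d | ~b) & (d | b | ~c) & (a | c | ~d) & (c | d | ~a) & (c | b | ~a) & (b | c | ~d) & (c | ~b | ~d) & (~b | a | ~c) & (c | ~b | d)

Suppose c = 0.
Suppose b = 0.
(~a) alone gives a = 0.
(~d) alone gives d = 0.
All clauses are satisfied.

a=0; b=0; c=0; d=0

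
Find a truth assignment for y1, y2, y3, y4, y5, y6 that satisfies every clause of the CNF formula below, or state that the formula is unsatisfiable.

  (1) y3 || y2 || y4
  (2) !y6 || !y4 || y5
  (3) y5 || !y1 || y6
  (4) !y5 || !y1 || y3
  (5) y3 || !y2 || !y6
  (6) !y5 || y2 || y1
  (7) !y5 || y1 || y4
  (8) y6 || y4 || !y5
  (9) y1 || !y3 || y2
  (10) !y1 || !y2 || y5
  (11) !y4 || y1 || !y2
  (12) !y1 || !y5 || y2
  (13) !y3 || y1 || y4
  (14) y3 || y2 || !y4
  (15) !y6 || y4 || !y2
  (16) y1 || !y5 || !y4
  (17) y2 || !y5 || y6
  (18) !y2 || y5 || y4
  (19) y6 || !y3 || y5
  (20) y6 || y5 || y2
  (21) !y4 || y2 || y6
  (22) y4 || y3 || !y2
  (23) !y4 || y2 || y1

y1 ↦ true, y2 ↦ true, y3 ↦ true, y4 ↦ true, y5 ↦ true, y6 ↦ true

Case y3 = true:
Case y1 = true:
Case y5 = true:
From the singleton clause (y2), y2 = true.
Case y6 = true:
From the singleton clause (y4), y4 = true.
This assignment satisfies each clause.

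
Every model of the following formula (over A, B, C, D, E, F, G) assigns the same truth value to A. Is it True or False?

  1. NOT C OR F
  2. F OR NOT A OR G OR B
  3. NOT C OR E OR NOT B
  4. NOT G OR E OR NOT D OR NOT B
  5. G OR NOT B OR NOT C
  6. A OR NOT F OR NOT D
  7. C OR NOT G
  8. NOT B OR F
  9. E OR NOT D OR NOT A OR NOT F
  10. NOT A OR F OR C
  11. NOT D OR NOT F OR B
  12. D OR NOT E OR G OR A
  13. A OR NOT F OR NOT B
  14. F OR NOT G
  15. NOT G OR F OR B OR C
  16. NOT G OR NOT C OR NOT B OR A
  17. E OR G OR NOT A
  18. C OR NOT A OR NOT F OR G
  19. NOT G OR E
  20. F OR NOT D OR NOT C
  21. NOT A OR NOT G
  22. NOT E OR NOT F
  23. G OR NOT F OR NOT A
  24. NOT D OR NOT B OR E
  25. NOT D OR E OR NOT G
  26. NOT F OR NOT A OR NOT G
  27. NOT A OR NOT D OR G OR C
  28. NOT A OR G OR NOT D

Suppose A = true.
(NOT G) alone gives G = false.
(E) alone gives E = true.
(NOT F) alone gives F = false.
(NOT C) alone gives C = false.
Now (C) is unsatisfied and unit — conflict.
So every satisfying assignment has A = False.

False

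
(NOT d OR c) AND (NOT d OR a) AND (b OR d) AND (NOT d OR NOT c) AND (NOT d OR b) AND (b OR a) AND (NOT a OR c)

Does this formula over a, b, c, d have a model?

Try d = false.
Unit clause (b) forces b = true.
Try a = true.
Unit clause (c) forces c = true.
All clauses are satisfied.
A satisfying assignment: a ↦ true; b ↦ true; c ↦ true; d ↦ false.

Yes, satisfiable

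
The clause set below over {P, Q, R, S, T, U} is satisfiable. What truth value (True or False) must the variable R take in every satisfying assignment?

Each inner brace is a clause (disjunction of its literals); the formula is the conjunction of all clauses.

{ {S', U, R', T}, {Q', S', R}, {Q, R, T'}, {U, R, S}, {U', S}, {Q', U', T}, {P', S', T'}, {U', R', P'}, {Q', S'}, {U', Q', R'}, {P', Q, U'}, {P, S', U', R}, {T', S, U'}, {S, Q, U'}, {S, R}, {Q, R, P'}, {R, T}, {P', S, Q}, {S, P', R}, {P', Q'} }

True

Suppose R = 0.
(S) alone gives S = 1.
(Q') alone gives Q = 0.
(T') alone gives T = 0.
That conflicts with the unit clause (T).
So every satisfying assignment has R = True.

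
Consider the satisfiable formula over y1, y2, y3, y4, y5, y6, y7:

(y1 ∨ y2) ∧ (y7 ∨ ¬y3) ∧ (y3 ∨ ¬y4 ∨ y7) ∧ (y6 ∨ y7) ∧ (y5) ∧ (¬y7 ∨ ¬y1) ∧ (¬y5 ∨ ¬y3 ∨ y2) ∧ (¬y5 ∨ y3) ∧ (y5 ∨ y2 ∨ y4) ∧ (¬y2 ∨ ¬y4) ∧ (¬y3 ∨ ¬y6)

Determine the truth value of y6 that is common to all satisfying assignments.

False

Suppose y6 = True.
Unit clause (y5) forces y5 = True.
Unit clause (y3) forces y3 = True.
But (¬y3) is also a unit clause — contradiction.
So every satisfying assignment has y6 = False.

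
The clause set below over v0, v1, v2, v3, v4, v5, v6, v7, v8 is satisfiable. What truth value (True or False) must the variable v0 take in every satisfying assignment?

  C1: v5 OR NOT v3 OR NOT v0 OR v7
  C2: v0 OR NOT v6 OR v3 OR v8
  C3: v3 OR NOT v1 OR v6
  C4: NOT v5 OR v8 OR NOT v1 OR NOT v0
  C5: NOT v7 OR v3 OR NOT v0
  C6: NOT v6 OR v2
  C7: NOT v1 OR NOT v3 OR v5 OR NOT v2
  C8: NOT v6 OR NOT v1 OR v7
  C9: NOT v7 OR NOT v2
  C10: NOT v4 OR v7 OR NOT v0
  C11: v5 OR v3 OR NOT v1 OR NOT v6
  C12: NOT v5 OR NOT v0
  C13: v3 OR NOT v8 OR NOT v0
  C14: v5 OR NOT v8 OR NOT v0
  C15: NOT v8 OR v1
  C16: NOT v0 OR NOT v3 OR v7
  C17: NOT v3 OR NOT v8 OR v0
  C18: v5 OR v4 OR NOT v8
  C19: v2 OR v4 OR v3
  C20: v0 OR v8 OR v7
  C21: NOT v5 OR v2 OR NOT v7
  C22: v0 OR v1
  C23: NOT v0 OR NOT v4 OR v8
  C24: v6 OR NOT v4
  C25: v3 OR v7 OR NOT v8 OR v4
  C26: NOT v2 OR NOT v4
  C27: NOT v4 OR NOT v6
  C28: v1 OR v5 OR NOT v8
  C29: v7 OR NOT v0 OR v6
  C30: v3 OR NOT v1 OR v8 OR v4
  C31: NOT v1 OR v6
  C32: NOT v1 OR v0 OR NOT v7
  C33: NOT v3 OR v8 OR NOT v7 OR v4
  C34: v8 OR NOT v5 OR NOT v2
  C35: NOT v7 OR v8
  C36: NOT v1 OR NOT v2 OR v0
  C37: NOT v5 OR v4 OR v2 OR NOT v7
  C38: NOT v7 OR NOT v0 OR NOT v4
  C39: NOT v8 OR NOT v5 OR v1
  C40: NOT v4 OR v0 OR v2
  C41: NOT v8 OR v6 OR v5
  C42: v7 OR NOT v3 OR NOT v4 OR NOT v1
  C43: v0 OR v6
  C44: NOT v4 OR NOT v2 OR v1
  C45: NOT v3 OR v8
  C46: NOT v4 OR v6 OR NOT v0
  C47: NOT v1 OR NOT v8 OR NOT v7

Suppose v0 = false.
From the singleton clause (v1), v1 = true.
From the singleton clause (v6), v6 = true.
From the singleton clause (v2), v2 = true.
That conflicts with the unit clause (NOT v2).
So every satisfying assignment has v0 = True.

True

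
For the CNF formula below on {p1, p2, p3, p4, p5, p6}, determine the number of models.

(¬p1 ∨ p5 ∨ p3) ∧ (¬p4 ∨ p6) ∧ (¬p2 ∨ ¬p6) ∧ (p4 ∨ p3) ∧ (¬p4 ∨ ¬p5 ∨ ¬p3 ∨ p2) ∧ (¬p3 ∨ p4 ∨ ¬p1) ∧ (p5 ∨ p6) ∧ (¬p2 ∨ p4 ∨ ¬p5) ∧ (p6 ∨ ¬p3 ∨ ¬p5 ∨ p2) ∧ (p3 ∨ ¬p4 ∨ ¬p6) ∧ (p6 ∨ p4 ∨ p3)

4

There are 2^6 = 64 truth assignments over (p1, p2, p3, p4, p5, p6).
Split on p3. With p3 = True, the clauses containing p3 are satisfied and ¬p3 drops from the rest; 4 of the 2^5 = 32 assignments to the other variables satisfy what remains.
With p3 = False, by the same count on the reduced clause set, 0 assignments work.
(One model: p1=F, p2=F, p3=T, p4=F, p5=F, p6=T.)
Total: 4 + 0 = 4.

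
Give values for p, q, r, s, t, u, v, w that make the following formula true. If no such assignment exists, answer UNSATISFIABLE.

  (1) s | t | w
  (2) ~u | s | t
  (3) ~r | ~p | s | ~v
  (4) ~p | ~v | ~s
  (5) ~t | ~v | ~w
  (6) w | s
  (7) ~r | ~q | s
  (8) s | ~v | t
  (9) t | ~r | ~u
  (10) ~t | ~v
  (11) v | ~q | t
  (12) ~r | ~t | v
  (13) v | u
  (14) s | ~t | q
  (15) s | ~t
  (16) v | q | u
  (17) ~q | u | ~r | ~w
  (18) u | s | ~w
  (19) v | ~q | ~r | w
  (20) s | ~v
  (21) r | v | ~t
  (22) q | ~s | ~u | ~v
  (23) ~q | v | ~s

Try w = 1.
Try t = 0.
Try u = 1.
Unit clause (s) forces s = 1.
Unit clause (~r) forces r = 0.
Try p = 0.
Try v = 1.
Unit clause (q) forces q = 1.
All clauses are satisfied.

p: 0; q: 1; r: 0; s: 1; t: 0; u: 1; v: 1; w: 1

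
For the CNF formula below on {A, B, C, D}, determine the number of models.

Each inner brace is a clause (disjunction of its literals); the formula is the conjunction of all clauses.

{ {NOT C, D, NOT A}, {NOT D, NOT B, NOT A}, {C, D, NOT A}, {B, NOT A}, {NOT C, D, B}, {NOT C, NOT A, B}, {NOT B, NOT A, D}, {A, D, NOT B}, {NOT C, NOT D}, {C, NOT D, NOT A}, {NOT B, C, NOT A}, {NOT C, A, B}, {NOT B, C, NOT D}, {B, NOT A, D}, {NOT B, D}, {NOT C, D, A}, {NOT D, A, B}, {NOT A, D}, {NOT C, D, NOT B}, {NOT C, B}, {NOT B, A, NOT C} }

There are 2^4 = 16 truth assignments over (A, B, C, D).
Split on A. With A = true, the clauses containing A are satisfied and NOT A drops from the rest; 0 of the 2^3 = 8 assignments to the other variables satisfy what remains.
With A = false, by the same count on the reduced clause set, 1 assignment works.
Total: 0 + 1 = 1.

1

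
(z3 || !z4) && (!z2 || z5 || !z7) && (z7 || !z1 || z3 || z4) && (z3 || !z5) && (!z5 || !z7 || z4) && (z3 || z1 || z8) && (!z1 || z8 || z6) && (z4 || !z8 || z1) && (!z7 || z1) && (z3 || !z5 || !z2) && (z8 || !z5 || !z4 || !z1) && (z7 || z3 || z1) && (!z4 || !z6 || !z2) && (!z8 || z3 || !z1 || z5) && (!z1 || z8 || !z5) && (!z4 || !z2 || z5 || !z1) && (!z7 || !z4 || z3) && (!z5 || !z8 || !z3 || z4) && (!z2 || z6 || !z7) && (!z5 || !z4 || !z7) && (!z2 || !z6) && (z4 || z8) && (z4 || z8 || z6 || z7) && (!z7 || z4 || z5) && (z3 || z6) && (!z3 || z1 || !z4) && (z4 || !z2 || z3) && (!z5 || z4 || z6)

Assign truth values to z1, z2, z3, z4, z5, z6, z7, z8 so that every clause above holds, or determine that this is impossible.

z1 ↦ true; z2 ↦ false; z3 ↦ true; z4 ↦ true; z5 ↦ false; z6 ↦ true; z7 ↦ true; z8 ↦ true

Case z3 = true:
Case z7 = true:
(z1) alone gives z1 = true.
Case z2 = false:
Case z5 = false:
(z4) alone gives z4 = true.
Case z8 = true:
Every clause is now satisfied; z6 is unconstrained.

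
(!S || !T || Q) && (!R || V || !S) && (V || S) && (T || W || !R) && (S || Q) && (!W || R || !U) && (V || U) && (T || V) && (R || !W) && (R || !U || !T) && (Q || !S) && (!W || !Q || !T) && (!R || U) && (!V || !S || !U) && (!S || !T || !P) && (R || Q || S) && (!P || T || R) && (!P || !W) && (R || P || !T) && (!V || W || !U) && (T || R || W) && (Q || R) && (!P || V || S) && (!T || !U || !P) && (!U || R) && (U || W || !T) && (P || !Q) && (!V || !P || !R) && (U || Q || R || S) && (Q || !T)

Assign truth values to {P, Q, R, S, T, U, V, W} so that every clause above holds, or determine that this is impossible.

UNSATISFIABLE

Try V = true.
Try S = true.
(Q) alone gives Q = true.
(!U) alone gives U = false.
(!R) alone gives R = false.
(!W) alone gives W = false.
(T) alone gives T = true.
But (!T) is also a unit clause — contradiction.
That branch fails; take S = false instead.
(Q) alone gives Q = true.
(P) alone gives P = true.
(!W) alone gives W = false.
(!U) alone gives U = false.
(!R) alone gives R = false.
(T) alone gives T = true.
But (!T) is also a unit clause — contradiction.
Either choice for S ends in contradiction.
That branch fails; take V = false instead.
(S) alone gives S = true.
(!R) alone gives R = false.
(U) alone gives U = true.
But (!U) is also a unit clause — contradiction.
Either choice for V ends in contradiction.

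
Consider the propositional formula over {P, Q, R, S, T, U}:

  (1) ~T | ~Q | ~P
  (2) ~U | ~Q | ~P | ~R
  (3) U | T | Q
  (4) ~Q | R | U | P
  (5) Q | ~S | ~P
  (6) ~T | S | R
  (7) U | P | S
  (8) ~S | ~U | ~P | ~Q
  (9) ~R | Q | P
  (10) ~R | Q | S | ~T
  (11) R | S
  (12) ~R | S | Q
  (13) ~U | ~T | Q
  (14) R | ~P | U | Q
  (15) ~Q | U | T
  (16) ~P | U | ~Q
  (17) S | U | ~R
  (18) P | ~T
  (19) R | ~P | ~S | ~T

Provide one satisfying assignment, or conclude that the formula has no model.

Branch on R: set R = 1.
Branch on Q: set Q = 1.
Branch on T: set T = 0.
From the singleton clause (U), U = 1.
From the singleton clause (~P), P = 0.
Every clause is now satisfied; S is unconstrained.

P ↦ 0, Q ↦ 1, R ↦ 1, S ↦ 0, T ↦ 0, U ↦ 1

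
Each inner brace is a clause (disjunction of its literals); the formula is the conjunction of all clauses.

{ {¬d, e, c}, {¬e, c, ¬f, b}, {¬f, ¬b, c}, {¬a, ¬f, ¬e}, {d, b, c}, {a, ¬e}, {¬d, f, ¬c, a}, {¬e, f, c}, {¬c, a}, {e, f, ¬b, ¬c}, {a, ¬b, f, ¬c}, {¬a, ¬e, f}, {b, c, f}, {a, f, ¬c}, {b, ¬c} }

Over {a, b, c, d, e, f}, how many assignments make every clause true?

4

There are 2^6 = 64 truth assignments over (a, b, c, d, e, f).
Split on e. With e = True, the clauses containing e are satisfied and ¬e drops from the rest; 0 of the 2^5 = 32 assignments to the other variables satisfy what remains.
With e = False, by the same count on the reduced clause set, 4 assignments work.
Total: 0 + 4 = 4.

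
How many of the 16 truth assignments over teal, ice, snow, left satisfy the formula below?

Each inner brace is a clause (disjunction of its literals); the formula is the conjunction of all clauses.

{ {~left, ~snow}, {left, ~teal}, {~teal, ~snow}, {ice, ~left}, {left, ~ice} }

There are 2^4 = 16 truth assignments over (teal, ice, snow, left).
Check each against the 5 clauses (columns in the order teal, ice, snow, left):
  F F F F  ✓ satisfies all
  F F F T  ✗ fails (ice | ~left)
  F F T F  ✓ satisfies all
  F F T T  ✗ fails (~left | ~snow)
  F T F F  ✗ fails (left | ~ice)
  F T F T  ✓ satisfies all
  F T T F  ✗ fails (left | ~ice)
  F T T T  ✗ fails (~left | ~snow)
  T F F F  ✗ fails (left | ~teal)
  T F F T  ✗ fails (ice | ~left)
  T F T F  ✗ fails (left | ~teal)
  T F T T  ✗ fails (~left | ~snow)
  T T F F  ✗ fails (left | ~teal)
  T T F T  ✓ satisfies all
  T T T F  ✗ fails (left | ~teal)
  T T T T  ✗ fails (~left | ~snow)
4 of the 16 rows are models.

4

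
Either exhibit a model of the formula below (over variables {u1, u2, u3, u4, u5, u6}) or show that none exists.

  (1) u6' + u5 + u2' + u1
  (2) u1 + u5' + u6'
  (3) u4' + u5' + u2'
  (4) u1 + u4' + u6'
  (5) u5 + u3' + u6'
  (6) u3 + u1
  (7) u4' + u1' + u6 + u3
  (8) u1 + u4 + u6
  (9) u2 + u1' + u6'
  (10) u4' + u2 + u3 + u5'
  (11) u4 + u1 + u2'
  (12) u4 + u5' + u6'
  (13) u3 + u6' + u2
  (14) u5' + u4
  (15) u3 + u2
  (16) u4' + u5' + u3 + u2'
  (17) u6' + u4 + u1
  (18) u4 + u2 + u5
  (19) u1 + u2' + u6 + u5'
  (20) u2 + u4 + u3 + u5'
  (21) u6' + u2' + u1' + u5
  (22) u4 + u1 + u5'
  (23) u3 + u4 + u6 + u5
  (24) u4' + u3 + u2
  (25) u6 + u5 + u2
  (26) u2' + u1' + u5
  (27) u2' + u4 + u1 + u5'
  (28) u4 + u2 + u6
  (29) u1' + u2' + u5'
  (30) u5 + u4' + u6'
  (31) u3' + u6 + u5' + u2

Branch on u3: set u3 = 1.
Branch on u5: set u5 = 0.
From the singleton clause (u6'), u6 = 0.
From the singleton clause (u2), u2 = 1.
From the singleton clause (u1'), u1 = 0.
From the singleton clause (u4), u4 = 1.
Every clause now holds.

u1=0; u2=1; u3=1; u4=1; u5=0; u6=0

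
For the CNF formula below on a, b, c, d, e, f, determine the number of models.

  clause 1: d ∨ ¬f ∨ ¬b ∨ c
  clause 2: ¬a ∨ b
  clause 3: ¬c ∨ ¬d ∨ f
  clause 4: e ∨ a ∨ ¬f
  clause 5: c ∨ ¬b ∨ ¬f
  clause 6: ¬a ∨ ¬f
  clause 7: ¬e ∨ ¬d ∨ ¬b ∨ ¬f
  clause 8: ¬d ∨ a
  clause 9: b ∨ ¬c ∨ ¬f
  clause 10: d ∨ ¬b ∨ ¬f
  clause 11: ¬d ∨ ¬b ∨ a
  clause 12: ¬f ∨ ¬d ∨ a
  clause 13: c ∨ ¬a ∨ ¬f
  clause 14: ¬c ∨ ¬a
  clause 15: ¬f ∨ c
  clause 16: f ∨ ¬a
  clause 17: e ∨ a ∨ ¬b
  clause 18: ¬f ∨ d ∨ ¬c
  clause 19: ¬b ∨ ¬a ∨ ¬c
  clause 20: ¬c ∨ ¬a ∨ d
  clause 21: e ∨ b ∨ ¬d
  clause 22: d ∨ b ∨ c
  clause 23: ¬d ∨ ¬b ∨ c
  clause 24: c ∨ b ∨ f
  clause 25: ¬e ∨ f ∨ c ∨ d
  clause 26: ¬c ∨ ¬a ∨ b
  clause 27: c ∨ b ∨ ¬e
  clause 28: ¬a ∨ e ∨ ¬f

There are 2^6 = 64 truth assignments over (a, b, c, d, e, f).
Split on e. With e = True, the clauses containing e are satisfied and ¬e drops from the rest; 2 of the 2^5 = 32 assignments to the other variables satisfy what remains.
With e = False, by the same count on the reduced clause set, 1 assignment works.
(One model: a=F, b=F, c=T, d=F, e=F, f=F.)
Total: 2 + 1 = 3.

3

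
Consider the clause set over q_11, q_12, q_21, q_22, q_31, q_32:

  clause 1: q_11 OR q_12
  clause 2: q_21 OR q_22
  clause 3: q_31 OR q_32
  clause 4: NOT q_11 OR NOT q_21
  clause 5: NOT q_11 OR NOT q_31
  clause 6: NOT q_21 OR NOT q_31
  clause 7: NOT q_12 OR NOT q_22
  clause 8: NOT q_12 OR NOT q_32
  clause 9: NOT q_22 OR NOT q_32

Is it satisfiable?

Try q_11 = true.
The clause (NOT q_21) is unit, so q_21 = false.
The clause (q_22) is unit, so q_22 = true.
The clause (NOT q_31) is unit, so q_31 = false.
The clause (q_32) is unit, so q_32 = true.
Now (NOT q_32) is unsatisfied and unit — conflict.
Undo q_11 and try q_11 = false.
The clause (q_12) is unit, so q_12 = true.
The clause (NOT q_22) is unit, so q_22 = false.
The clause (q_21) is unit, so q_21 = true.
The clause (NOT q_31) is unit, so q_31 = false.
The clause (q_32) is unit, so q_32 = true.
Now (NOT q_32) is unsatisfied and unit — conflict.
Neither q_11 = true nor q_11 = false works.
No assignment satisfies every clause.

No, unsatisfiable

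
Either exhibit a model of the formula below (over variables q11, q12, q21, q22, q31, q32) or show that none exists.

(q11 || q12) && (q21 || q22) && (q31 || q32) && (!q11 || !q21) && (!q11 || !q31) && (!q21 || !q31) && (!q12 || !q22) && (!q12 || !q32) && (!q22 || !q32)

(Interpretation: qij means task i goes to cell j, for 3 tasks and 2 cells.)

UNSATISFIABLE

Case q11 = true:
(!q21) alone gives q21 = false.
(q22) alone gives q22 = true.
(!q31) alone gives q31 = false.
(q32) alone gives q32 = true.
That conflicts with the unit clause (!q32).
Backtrack on q11: now try q11 = false.
(q12) alone gives q12 = true.
(!q22) alone gives q22 = false.
(q21) alone gives q21 = true.
(!q31) alone gives q31 = false.
(q32) alone gives q32 = true.
That conflicts with the unit clause (!q32).
Neither q11 = true nor q11 = false works.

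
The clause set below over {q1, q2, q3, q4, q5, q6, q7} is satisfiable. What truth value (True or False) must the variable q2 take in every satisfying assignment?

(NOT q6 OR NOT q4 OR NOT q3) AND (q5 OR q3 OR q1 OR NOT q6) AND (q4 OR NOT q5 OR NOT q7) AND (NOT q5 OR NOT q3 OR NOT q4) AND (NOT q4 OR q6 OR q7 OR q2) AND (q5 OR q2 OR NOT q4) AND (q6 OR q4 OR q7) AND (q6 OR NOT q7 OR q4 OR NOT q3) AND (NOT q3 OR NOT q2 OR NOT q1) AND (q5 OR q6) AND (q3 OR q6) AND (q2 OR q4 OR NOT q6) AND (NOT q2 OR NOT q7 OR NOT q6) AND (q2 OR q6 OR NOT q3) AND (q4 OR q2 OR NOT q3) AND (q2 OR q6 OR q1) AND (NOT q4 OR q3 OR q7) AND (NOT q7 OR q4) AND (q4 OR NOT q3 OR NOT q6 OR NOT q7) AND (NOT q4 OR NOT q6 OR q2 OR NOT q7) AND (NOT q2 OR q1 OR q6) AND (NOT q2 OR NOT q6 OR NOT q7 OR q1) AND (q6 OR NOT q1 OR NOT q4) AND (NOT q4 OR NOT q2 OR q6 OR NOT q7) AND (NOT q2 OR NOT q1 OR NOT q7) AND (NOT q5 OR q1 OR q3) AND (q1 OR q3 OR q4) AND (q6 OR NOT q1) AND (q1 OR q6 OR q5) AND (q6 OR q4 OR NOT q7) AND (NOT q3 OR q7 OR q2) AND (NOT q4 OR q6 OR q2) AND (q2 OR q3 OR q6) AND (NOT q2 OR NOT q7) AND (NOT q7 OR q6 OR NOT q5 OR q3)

True

Suppose q2 = false.
Suppose q5 = true.
Suppose q4 = true.
Unit clause (NOT q3) forces q3 = false.
Unit clause (q6) forces q6 = true.
Unit clause (q7) forces q7 = true.
But (NOT q7) is also a unit clause — contradiction.
That branch fails; take q4 = false instead.
Unit clause (NOT q7) forces q7 = false.
Unit clause (q6) forces q6 = true.
But (NOT q6) is also a unit clause — contradiction.
Either choice for q4 ends in contradiction.
That branch fails; take q5 = false instead.
Unit clause (NOT q4) forces q4 = false.
Unit clause (q6) forces q6 = true.
But (NOT q6) is also a unit clause — contradiction.
Either choice for q5 ends in contradiction.
So every satisfying assignment has q2 = True.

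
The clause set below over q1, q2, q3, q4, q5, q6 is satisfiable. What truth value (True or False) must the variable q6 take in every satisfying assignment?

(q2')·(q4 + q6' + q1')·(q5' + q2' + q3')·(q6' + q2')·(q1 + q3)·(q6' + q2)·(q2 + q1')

False

Suppose q6 = 1.
(q2') alone gives q2 = 0.
Now (q2) is unsatisfied and unit — conflict.
So every satisfying assignment has q6 = False.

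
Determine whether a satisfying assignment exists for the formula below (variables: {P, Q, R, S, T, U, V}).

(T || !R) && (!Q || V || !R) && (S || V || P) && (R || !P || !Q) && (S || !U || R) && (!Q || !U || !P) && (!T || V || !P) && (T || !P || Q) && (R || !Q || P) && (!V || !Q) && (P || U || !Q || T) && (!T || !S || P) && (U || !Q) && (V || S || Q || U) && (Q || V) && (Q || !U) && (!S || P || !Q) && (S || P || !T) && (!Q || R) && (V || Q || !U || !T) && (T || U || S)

Try T = false.
Unit clause (!R) forces R = false.
Unit clause (!Q) forces Q = false.
Unit clause (!P) forces P = false.
Unit clause (V) forces V = true.
Unit clause (!U) forces U = false.
Unit clause (S) forces S = true.
All clauses are satisfied.
A satisfying assignment: P: false,  Q: false,  R: false,  S: true,  T: false,  U: false,  V: true.

Yes, satisfiable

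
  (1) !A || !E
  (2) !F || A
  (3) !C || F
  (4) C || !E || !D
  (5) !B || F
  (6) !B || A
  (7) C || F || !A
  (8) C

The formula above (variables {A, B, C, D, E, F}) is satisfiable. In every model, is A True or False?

True

Suppose A = false.
The clause (!F) is unit, so F = false.
The clause (!C) is unit, so C = false.
But (C) is also a unit clause — contradiction.
So every satisfying assignment has A = True.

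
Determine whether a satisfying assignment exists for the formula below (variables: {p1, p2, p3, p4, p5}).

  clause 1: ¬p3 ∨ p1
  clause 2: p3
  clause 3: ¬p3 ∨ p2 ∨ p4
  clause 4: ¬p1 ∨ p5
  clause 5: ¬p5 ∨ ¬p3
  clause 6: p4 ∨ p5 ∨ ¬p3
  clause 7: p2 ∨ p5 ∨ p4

The clause (p3) is unit, so p3 = True.
The clause (p1) is unit, so p1 = True.
The clause (p5) is unit, so p5 = True.
Now (¬p5) is unsatisfied and unit — conflict.
No assignment satisfies every clause.

No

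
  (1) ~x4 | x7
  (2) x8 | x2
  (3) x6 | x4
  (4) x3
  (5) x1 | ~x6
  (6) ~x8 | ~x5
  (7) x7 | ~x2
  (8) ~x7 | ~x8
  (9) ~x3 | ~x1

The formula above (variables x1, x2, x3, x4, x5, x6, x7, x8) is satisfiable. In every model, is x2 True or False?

True

Suppose x2 = 0.
The clause (x8) is unit, so x8 = 1.
The clause (x3) is unit, so x3 = 1.
The clause (~x5) is unit, so x5 = 0.
The clause (~x7) is unit, so x7 = 0.
The clause (~x4) is unit, so x4 = 0.
The clause (x6) is unit, so x6 = 1.
The clause (x1) is unit, so x1 = 1.
But (~x1) is also a unit clause — contradiction.
So every satisfying assignment has x2 = True.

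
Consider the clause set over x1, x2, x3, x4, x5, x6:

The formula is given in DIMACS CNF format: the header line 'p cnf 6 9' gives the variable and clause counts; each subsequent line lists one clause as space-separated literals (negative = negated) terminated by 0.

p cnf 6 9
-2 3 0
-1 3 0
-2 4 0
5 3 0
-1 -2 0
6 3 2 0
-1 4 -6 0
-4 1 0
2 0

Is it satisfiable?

(x2) alone gives x2 = True.
(x3) alone gives x3 = True.
(x4) alone gives x4 = True.
(¬x1) alone gives x1 = False.
That conflicts with the unit clause (x1).
No assignment satisfies every clause.

Unsatisfiable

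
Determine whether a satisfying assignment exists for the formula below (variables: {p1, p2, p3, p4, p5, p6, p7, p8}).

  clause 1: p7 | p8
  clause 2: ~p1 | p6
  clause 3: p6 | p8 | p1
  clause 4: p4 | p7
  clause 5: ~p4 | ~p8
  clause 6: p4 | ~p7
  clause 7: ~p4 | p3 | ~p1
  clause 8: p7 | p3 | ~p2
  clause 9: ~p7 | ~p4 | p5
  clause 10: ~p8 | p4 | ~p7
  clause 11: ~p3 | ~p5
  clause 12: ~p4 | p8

No, unsatisfiable

Suppose p7 = 1.
(p4) alone gives p4 = 1.
(~p8) alone gives p8 = 0.
Now (p8) is unsatisfied and unit — conflict.
Undo p7 and try p7 = 0.
(p8) alone gives p8 = 1.
(p4) alone gives p4 = 1.
Now (~p4) is unsatisfied and unit — conflict.
Both values of p7 lead to a conflict.
No assignment satisfies every clause.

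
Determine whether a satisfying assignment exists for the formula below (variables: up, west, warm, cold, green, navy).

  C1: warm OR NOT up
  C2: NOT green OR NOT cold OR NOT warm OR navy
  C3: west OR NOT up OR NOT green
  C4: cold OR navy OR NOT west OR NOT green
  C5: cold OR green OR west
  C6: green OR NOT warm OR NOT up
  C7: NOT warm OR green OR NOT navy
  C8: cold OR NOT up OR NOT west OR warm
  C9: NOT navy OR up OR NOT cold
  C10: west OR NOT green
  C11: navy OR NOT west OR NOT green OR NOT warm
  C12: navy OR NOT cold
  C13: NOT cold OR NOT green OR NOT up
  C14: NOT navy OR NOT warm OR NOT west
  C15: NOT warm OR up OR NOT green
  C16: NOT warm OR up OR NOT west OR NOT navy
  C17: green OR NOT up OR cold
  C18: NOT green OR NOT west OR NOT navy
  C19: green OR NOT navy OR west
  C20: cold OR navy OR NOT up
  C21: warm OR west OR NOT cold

Suppose warm = false.
The clause (NOT up) is unit, so up = false.
Suppose navy = true.
The clause (NOT cold) is unit, so cold = false.
Suppose green = false.
The clause (west) is unit, so west = true.
All clauses are satisfied.
A satisfying assignment: up: false,  west: true,  warm: false,  cold: false,  green: false,  navy: true.

Yes, satisfiable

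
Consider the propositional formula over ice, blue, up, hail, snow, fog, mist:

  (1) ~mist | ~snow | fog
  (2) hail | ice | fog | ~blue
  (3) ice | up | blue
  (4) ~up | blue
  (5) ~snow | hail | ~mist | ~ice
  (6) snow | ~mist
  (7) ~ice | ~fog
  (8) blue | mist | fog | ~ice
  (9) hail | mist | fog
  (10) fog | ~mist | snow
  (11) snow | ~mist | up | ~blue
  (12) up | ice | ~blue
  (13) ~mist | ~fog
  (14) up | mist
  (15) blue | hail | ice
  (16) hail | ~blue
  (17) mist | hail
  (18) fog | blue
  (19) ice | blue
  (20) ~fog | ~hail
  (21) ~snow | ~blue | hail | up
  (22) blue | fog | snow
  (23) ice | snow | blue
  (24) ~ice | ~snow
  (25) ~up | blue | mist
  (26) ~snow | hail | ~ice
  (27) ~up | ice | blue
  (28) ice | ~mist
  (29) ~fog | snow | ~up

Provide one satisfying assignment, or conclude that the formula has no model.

ice ↦ 0; blue ↦ 1; up ↦ 1; hail ↦ 1; snow ↦ 0; fog ↦ 0; mist ↦ 0

Try up = 1.
The clause (blue) is unit, so blue = 1.
The clause (hail) is unit, so hail = 1.
The clause (~fog) is unit, so fog = 0.
Try mist = 0.
Try ice = 0.
Every clause is now satisfied; snow is unconstrained.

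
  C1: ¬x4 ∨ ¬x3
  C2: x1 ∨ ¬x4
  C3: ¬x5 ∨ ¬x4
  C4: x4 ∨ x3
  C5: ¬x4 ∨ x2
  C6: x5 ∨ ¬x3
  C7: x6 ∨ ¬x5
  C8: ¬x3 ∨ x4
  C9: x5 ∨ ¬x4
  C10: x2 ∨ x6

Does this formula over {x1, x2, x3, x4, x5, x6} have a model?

Unsatisfiable

Case x4 = False:
(x3) alone gives x3 = True.
That conflicts with the unit clause (¬x3).
That branch fails; take x4 = True instead.
(¬x3) alone gives x3 = False.
(x1) alone gives x1 = True.
(¬x5) alone gives x5 = False.
That conflicts with the unit clause (x5).
Both values of x4 lead to a conflict.
No assignment satisfies every clause.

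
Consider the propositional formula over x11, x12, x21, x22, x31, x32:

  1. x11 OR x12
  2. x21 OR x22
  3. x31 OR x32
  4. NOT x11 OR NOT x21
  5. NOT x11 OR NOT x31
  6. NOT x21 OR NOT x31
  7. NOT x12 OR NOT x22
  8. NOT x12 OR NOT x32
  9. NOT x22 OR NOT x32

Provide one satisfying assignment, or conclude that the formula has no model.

Try x11 = true.
Unit clause (NOT x21) forces x21 = false.
Unit clause (x22) forces x22 = true.
Unit clause (NOT x31) forces x31 = false.
Unit clause (x32) forces x32 = true.
That conflicts with the unit clause (NOT x32).
That branch fails; take x11 = false instead.
Unit clause (x12) forces x12 = true.
Unit clause (NOT x22) forces x22 = false.
Unit clause (x21) forces x21 = true.
Unit clause (NOT x31) forces x31 = false.
Unit clause (x32) forces x32 = true.
That conflicts with the unit clause (NOT x32).
Either choice for x11 ends in contradiction.

UNSATISFIABLE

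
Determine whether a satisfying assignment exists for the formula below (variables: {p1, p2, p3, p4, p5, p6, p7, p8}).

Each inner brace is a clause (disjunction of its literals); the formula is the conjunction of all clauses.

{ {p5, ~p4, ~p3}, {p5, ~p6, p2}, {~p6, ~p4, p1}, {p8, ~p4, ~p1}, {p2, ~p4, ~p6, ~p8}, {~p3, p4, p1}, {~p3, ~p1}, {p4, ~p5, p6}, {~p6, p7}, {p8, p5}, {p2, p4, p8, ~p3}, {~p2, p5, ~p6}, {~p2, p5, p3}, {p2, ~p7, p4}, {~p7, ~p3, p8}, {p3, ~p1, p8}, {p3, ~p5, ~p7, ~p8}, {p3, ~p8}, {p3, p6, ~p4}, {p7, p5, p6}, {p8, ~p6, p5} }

Case p3 = 1:
From the singleton clause (~p1), p1 = 0.
From the singleton clause (p4), p4 = 1.
From the singleton clause (p5), p5 = 1.
From the singleton clause (~p6), p6 = 0.
Case p7 = 0:
All clauses hold; p2, p8 can take either value.
A satisfying assignment: p1: 0; p2: 1; p3: 1; p4: 1; p5: 1; p6: 0; p7: 0; p8: 1.

Satisfiable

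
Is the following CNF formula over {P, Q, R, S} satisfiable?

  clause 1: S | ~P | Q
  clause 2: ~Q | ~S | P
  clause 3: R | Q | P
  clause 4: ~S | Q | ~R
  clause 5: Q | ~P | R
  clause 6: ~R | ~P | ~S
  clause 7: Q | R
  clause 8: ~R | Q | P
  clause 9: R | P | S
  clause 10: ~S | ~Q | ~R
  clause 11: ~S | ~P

Try Q = 1.
Try S = 0.
Try R = 1.
No clause remains; P is free.
A satisfying assignment: P: 0, Q: 1, R: 1, S: 0.

Yes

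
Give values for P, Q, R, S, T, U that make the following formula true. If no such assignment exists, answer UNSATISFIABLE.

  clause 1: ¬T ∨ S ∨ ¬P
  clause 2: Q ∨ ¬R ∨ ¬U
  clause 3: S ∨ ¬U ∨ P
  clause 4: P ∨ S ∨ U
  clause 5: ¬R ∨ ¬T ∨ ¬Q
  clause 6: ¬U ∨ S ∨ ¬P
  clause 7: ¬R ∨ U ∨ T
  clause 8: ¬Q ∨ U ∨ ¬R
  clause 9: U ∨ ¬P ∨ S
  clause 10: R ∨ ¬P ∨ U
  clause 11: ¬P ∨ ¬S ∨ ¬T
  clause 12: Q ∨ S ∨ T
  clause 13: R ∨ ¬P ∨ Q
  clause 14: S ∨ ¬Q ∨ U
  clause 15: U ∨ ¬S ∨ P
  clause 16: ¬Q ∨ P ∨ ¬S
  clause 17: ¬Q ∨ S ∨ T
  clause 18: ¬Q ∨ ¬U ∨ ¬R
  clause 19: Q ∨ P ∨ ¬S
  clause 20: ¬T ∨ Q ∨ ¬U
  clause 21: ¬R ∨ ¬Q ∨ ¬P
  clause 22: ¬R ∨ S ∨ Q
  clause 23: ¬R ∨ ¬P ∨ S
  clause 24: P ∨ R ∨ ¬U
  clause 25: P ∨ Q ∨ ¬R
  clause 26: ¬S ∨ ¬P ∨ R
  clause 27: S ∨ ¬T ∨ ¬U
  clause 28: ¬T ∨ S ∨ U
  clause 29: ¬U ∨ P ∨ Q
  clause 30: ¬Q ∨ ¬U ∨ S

Branch on T: set T = False.
Branch on R: set R = False.
Branch on P: set P = False.
(¬U) alone gives U = False.
(S) alone gives S = True.
But (¬S) is also a unit clause — contradiction.
So P must be the other value — set P = True.
(U) alone gives U = True.
(S) alone gives S = True.
But (¬S) is also a unit clause — contradiction.
Both values of P lead to a conflict.
So R must be the other value — set R = True.
(U) alone gives U = True.
(Q) alone gives Q = True.
But (¬Q) is also a unit clause — contradiction.
Both values of R lead to a conflict.
So T must be the other value — set T = True.
Branch on S: set S = True.
(¬P) alone gives P = False.
(U) alone gives U = True.
(¬Q) alone gives Q = False.
But (Q) is also a unit clause — contradiction.
So S must be the other value — set S = False.
(¬P) alone gives P = False.
(¬U) alone gives U = False.
But (U) is also a unit clause — contradiction.
Both values of S lead to a conflict.
Both values of T lead to a conflict.

UNSATISFIABLE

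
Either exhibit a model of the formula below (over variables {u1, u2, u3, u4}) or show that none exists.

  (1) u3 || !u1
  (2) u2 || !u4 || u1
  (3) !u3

(!u3) alone gives u3 = false.
(!u1) alone gives u1 = false.
Case u2 = true:
All clauses hold; u4 can take either value.

u1 ↦ false; u2 ↦ true; u3 ↦ false; u4 ↦ false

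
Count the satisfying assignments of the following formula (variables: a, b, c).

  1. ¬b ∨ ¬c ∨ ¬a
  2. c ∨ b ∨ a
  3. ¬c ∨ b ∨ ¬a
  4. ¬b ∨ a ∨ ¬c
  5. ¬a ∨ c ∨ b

3

There are 2^3 = 8 truth assignments over (a, b, c).
Check each against the 5 clauses (columns in the order a, b, c):
  F F F  ✗ fails (c ∨ b ∨ a)
  F F T  ✓ satisfies all
  F T F  ✓ satisfies all
  F T T  ✗ fails (¬b ∨ a ∨ ¬c)
  T F F  ✗ fails (¬a ∨ c ∨ b)
  T F T  ✗ fails (¬c ∨ b ∨ ¬a)
  T T F  ✓ satisfies all
  T T T  ✗ fails (¬b ∨ ¬c ∨ ¬a)
3 of the 8 rows are models.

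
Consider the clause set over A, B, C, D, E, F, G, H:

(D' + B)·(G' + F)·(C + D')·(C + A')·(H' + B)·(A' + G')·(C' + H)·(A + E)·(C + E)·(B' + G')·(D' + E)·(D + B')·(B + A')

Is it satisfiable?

Satisfiable

Try D = 0.
Unit clause (B') forces B = 0.
Unit clause (H') forces H = 0.
Unit clause (C') forces C = 0.
Unit clause (A') forces A = 0.
Unit clause (E) forces E = 1.
Try G = 1.
Unit clause (F) forces F = 1.
Every clause now holds.
A satisfying assignment: A ↦ 0,  B ↦ 0,  C ↦ 0,  D ↦ 0,  E ↦ 1,  F ↦ 1,  G ↦ 1,  H ↦ 0.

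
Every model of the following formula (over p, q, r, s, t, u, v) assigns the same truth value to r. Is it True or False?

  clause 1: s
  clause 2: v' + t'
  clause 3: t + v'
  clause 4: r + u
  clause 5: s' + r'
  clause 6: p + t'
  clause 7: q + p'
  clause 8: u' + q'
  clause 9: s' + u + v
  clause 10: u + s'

Suppose r = 1.
The clause (s) is unit, so s = 1.
That conflicts with the unit clause (s').
So every satisfying assignment has r = False.

False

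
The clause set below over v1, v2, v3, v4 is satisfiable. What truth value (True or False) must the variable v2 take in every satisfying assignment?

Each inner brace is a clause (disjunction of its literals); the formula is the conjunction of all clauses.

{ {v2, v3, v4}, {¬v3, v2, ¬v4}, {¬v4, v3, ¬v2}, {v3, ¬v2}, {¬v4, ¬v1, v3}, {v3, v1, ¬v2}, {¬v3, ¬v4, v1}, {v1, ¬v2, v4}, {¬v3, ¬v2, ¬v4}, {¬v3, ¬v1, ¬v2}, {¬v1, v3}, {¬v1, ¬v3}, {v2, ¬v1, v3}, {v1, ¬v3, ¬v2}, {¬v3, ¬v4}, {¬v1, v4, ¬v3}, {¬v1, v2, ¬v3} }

False

Suppose v2 = True.
The clause (v3) is unit, so v3 = True.
The clause (¬v4) is unit, so v4 = False.
The clause (v1) is unit, so v1 = True.
That conflicts with the unit clause (¬v1).
So every satisfying assignment has v2 = False.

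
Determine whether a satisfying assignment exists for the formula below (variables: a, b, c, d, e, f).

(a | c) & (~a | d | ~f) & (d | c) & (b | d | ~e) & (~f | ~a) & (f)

Yes, satisfiable

Unit clause (f) forces f = 1.
Unit clause (~a) forces a = 0.
Unit clause (c) forces c = 1.
Suppose b = 0.
Suppose d = 1.
No clause remains; e is free.
A satisfying assignment: a=0,  b=0,  c=1,  d=1,  e=1,  f=1.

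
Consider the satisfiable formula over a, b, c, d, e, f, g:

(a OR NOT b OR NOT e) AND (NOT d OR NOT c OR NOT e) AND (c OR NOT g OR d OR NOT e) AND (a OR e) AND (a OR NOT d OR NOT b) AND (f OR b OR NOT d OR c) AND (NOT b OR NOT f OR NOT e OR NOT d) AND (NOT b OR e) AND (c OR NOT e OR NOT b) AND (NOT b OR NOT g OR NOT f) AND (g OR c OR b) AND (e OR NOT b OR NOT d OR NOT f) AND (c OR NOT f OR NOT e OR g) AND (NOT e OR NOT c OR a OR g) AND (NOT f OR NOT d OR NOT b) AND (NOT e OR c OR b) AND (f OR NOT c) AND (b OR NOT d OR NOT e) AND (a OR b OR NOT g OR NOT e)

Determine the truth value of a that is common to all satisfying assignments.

True

Suppose a = false.
The clause (e) is unit, so e = true.
The clause (NOT b) is unit, so b = false.
The clause (c) is unit, so c = true.
The clause (NOT d) is unit, so d = false.
The clause (g) is unit, so g = true.
That conflicts with the unit clause (NOT g).
So every satisfying assignment has a = True.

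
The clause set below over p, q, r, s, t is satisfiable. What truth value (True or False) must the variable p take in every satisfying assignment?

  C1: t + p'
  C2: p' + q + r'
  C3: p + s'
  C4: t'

False

Suppose p = 1.
(t) alone gives t = 1.
But (t') is also a unit clause — contradiction.
So every satisfying assignment has p = False.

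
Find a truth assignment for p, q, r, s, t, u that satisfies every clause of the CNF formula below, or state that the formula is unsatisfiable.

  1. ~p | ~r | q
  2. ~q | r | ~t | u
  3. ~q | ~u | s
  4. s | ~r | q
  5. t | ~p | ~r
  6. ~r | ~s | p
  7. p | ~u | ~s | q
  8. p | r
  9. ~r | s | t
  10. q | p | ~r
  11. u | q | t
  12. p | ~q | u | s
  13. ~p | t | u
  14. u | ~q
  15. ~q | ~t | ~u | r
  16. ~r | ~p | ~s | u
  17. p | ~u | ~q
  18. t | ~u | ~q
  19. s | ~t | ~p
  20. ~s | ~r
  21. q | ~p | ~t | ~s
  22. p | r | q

p ↦ 1,  q ↦ 0,  r ↦ 0,  s ↦ 0,  t ↦ 0,  u ↦ 1

Case p = 1:
Case r = 0:
Case t = 0:
From the singleton clause (u), u = 1.
From the singleton clause (~q), q = 0.
No clause remains; s is free.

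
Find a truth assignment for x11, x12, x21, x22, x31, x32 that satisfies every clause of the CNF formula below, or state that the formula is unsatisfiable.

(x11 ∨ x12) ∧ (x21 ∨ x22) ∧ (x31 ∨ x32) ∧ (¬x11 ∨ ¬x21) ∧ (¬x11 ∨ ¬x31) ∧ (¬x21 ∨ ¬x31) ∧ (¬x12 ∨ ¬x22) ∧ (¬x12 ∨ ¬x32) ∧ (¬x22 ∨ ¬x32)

Branch on x11: set x11 = True.
From the singleton clause (¬x21), x21 = False.
From the singleton clause (x22), x22 = True.
From the singleton clause (¬x31), x31 = False.
From the singleton clause (x32), x32 = True.
Now (¬x32) is unsatisfied and unit — conflict.
Undo x11 and try x11 = False.
From the singleton clause (x12), x12 = True.
From the singleton clause (¬x22), x22 = False.
From the singleton clause (x21), x21 = True.
From the singleton clause (¬x31), x31 = False.
From the singleton clause (x32), x32 = True.
Now (¬x32) is unsatisfied and unit — conflict.
Either choice for x11 ends in contradiction.

UNSATISFIABLE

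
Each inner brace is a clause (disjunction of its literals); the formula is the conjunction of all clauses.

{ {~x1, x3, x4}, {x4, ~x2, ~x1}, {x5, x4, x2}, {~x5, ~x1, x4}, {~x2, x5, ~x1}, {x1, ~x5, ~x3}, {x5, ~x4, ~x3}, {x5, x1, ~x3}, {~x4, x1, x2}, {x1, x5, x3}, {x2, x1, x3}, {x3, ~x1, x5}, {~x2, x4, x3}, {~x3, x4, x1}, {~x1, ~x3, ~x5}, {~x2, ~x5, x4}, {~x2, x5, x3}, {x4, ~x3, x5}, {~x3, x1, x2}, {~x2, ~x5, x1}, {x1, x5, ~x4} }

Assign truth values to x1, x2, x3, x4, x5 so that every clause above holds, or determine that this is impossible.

Branch on x1: set x1 = 1.
Branch on x3: set x3 = 0.
Unit clause (x4) forces x4 = 1.
Unit clause (x5) forces x5 = 1.
No clause remains; x2 is free.

x1: 1,  x2: 0,  x3: 0,  x4: 1,  x5: 1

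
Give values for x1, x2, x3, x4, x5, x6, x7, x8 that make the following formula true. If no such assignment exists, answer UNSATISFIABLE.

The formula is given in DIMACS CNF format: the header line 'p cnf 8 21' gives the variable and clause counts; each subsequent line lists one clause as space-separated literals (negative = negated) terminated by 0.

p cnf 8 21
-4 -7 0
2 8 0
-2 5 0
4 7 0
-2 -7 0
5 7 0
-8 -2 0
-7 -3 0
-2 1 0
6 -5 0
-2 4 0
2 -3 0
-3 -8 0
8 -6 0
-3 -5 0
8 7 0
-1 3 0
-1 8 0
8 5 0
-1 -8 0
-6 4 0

x1=False, x2=False, x3=False, x4=True, x5=True, x6=True, x7=False, x8=True

Try x4 = True.
From the singleton clause (¬x7), x7 = False.
From the singleton clause (x5), x5 = True.
From the singleton clause (x6), x6 = True.
From the singleton clause (x8), x8 = True.
From the singleton clause (¬x2), x2 = False.
From the singleton clause (¬x3), x3 = False.
From the singleton clause (¬x1), x1 = False.
Every clause now holds.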